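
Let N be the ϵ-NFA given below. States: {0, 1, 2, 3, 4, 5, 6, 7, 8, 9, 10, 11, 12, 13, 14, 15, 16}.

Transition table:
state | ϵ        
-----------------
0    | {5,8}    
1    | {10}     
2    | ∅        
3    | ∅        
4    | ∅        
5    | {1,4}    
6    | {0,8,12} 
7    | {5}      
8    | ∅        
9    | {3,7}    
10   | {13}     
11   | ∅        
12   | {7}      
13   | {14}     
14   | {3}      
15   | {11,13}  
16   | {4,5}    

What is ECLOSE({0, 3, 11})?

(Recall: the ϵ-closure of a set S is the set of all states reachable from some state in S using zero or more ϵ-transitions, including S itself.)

Start with {0, 3, 11}.
From 0 via ϵ: add 5, 8.
From 5 via ϵ: add 1, 4.
From 1 via ϵ: add 10.
From 10 via ϵ: add 13.
From 13 via ϵ: add 14.
No new states can be added; the closed set is {0, 1, 3, 4, 5, 8, 10, 11, 13, 14}.

{0, 1, 3, 4, 5, 8, 10, 11, 13, 14}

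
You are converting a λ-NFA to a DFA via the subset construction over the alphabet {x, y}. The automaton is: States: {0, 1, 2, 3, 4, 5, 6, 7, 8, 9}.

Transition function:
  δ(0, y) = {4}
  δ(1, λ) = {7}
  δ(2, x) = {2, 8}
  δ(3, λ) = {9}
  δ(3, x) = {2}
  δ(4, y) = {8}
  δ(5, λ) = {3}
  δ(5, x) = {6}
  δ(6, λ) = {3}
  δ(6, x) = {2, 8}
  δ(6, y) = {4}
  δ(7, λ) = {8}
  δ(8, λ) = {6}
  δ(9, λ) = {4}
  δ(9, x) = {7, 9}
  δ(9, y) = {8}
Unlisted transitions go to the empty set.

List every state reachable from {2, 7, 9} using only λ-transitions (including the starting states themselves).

Start with {2, 7, 9}.
From 7 via λ: add 8.
From 9 via λ: add 4.
From 8 via λ: add 6.
From 6 via λ: add 3.
No new states can be added; the closed set is {2, 3, 4, 6, 7, 8, 9}.

{2, 3, 4, 6, 7, 8, 9}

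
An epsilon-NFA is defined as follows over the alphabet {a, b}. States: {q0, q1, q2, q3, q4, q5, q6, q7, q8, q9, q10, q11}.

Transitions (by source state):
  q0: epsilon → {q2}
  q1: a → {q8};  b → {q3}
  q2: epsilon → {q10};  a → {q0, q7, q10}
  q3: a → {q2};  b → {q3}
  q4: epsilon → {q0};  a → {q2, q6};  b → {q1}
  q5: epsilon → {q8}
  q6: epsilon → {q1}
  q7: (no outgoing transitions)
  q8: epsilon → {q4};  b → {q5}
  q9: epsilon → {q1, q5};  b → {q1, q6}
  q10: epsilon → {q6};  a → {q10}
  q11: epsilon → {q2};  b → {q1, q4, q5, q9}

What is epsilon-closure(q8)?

{q0, q1, q2, q4, q6, q8, q10}

Start with {q8}.
From q8 via epsilon: add q4.
From q4 via epsilon: add q0.
From q0 via epsilon: add q2.
From q2 via epsilon: add q10.
From q10 via epsilon: add q6.
From q6 via epsilon: add q1.
No new states can be added; the closed set is {q0, q1, q2, q4, q6, q8, q10}.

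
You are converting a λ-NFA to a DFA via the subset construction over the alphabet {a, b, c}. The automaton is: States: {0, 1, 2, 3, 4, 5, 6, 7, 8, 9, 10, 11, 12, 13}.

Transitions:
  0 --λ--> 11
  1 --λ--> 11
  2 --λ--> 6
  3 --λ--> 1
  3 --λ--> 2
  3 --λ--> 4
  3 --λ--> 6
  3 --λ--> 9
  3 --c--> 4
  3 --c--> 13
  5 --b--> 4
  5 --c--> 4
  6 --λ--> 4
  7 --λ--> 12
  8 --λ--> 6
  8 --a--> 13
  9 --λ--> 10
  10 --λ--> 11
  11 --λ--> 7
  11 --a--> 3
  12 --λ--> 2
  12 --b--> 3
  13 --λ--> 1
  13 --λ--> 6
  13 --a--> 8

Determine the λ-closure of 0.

{0, 2, 4, 6, 7, 11, 12}

Start with {0}.
From 0 via λ: add 11.
From 11 via λ: add 7.
From 7 via λ: add 12.
From 12 via λ: add 2.
From 2 via λ: add 6.
From 6 via λ: add 4.
No new states can be added; the closed set is {0, 2, 4, 6, 7, 11, 12}.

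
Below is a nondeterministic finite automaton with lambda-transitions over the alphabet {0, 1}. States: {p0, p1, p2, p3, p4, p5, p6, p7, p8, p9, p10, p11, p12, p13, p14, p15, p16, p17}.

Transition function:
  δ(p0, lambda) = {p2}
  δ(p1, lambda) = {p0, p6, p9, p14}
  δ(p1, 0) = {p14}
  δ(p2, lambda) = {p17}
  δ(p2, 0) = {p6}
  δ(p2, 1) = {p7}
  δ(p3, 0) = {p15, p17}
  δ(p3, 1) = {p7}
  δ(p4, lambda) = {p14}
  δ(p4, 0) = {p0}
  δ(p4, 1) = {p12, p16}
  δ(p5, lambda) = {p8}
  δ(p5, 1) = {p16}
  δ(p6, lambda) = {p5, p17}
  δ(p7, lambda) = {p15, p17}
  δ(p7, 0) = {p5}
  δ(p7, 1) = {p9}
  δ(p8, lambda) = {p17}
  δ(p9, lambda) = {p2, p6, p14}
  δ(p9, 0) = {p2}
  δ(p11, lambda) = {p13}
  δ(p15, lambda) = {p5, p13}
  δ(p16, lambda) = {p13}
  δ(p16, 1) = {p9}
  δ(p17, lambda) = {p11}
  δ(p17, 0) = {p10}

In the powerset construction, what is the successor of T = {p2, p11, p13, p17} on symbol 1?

p2 on 1 → {p7}.
No 1-transition from p11, p13, p17.
Union after reading 1: {p7}.
Now take the lambda-closure:
From p7 via lambda: add p15, p17.
From p15 via lambda: add p5, p13.
From p17 via lambda: add p11.
From p5 via lambda: add p8.
No new states can be added; the closed set is {p5, p7, p8, p11, p13, p15, p17}.

{p5, p7, p8, p11, p13, p15, p17}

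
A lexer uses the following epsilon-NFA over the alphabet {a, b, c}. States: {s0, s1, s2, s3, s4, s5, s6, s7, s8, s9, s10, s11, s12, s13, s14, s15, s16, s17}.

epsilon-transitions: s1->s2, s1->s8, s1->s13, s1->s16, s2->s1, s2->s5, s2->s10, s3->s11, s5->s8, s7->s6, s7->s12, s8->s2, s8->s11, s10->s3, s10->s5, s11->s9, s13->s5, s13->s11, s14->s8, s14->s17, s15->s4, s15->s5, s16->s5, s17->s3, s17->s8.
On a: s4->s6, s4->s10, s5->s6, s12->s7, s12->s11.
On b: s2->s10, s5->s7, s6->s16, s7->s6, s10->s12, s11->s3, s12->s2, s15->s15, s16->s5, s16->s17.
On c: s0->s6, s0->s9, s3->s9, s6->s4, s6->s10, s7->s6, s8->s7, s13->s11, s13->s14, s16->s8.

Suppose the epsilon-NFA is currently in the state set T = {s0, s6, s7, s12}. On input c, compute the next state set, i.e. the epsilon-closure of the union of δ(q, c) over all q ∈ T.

s0 on c → {s6, s9}.
s6 on c → {s4, s10}.
s7 on c → {s6}.
No c-transition from s12.
Union after reading c: {s4, s6, s9, s10}.
Now take the epsilon-closure:
From s10 via epsilon: add s3, s5.
From s3 via epsilon: add s11.
From s5 via epsilon: add s8.
From s8 via epsilon: add s2.
From s2 via epsilon: add s1.
From s1 via epsilon: add s13, s16.
No new states can be added; the closed set is {s1, s2, s3, s4, s5, s6, s8, s9, s10, s11, s13, s16}.

{s1, s2, s3, s4, s5, s6, s8, s9, s10, s11, s13, s16}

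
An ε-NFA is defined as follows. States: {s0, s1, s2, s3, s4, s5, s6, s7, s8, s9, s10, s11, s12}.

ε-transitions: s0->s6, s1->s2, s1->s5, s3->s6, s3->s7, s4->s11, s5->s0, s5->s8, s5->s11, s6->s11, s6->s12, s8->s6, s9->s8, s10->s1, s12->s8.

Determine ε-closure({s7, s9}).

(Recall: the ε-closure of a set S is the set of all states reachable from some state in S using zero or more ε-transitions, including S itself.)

Start with {s7, s9}.
From s9 via ε: add s8.
From s8 via ε: add s6.
From s6 via ε: add s11, s12.
No new states can be added; the closed set is {s6, s7, s8, s9, s11, s12}.

{s6, s7, s8, s9, s11, s12}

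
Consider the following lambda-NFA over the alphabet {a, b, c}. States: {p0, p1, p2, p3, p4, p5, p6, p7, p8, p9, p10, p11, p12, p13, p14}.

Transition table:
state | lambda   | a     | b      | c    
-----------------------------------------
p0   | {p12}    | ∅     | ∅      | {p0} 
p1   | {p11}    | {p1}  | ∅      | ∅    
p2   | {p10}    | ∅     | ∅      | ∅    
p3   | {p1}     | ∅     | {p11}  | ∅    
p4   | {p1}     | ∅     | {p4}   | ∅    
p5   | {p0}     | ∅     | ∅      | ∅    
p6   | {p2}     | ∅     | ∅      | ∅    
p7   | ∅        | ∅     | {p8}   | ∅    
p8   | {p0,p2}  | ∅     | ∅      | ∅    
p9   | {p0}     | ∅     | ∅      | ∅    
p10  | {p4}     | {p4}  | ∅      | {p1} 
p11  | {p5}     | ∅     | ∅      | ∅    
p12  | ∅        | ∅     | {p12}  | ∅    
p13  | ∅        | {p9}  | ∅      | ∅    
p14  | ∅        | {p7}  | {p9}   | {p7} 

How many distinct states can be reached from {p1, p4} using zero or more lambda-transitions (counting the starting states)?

Start with {p1, p4}.
From p1 via lambda: add p11.
From p11 via lambda: add p5.
From p5 via lambda: add p0.
From p0 via lambda: add p12.
lambda-closure = {p0, p1, p4, p5, p11, p12}, which has 6 states.

6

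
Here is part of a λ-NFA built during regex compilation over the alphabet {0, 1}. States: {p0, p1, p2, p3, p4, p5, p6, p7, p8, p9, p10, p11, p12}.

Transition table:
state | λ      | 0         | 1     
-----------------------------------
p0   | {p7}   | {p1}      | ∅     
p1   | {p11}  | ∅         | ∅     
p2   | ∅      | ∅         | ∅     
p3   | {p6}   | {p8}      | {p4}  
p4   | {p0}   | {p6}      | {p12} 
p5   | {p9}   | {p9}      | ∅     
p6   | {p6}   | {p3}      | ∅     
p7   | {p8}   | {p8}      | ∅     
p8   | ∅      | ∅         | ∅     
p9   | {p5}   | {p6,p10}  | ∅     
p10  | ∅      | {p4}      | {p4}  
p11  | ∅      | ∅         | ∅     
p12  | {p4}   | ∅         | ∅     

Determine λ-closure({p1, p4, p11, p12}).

Start with {p1, p4, p11, p12}.
From p4 via λ: add p0.
From p0 via λ: add p7.
From p7 via λ: add p8.
No new states can be added; the closed set is {p0, p1, p4, p7, p8, p11, p12}.

{p0, p1, p4, p7, p8, p11, p12}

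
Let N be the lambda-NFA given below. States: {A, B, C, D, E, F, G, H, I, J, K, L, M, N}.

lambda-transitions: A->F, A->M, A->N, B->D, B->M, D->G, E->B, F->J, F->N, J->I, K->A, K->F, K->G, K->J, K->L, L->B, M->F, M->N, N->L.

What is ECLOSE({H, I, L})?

Start with {H, I, L}.
From L via lambda: add B.
From B via lambda: add D, M.
From D via lambda: add G.
From M via lambda: add F, N.
From F via lambda: add J.
No new states can be added; the closed set is {B, D, F, G, H, I, J, L, M, N}.

{B, D, F, G, H, I, J, L, M, N}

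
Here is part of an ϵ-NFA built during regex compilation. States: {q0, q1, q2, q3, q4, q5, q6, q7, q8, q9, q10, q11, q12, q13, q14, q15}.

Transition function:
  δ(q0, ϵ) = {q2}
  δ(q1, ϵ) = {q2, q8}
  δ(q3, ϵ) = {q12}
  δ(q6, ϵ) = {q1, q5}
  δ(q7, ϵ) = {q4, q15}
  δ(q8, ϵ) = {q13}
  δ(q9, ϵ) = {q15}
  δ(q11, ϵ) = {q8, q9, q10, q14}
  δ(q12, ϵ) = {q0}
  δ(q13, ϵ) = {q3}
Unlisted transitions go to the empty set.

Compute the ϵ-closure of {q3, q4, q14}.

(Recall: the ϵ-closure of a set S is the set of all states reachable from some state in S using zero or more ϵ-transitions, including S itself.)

{q0, q2, q3, q4, q12, q14}

Start with {q3, q4, q14}.
From q3 via ϵ: add q12.
From q12 via ϵ: add q0.
From q0 via ϵ: add q2.
No new states can be added; the closed set is {q0, q2, q3, q4, q12, q14}.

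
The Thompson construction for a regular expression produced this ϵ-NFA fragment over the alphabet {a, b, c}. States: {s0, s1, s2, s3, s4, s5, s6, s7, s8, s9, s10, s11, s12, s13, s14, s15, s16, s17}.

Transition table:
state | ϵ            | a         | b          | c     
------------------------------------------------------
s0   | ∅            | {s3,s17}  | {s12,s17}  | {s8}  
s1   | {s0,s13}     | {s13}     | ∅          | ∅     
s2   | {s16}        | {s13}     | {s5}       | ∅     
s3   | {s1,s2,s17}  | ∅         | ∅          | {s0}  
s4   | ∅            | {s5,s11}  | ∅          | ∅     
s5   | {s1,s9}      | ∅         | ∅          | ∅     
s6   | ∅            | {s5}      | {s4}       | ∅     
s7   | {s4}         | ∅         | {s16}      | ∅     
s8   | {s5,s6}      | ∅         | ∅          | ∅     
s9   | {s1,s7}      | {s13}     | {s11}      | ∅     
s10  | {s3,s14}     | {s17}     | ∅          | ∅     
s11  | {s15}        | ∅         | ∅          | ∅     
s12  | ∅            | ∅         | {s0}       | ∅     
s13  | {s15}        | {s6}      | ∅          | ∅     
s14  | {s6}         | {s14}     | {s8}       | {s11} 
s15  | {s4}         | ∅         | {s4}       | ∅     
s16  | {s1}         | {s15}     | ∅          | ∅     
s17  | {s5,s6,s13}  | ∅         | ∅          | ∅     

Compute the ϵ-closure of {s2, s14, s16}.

Start with {s2, s14, s16}.
From s14 via ϵ: add s6.
From s16 via ϵ: add s1.
From s1 via ϵ: add s0, s13.
From s13 via ϵ: add s15.
From s15 via ϵ: add s4.
No new states can be added; the closed set is {s0, s1, s2, s4, s6, s13, s14, s15, s16}.

{s0, s1, s2, s4, s6, s13, s14, s15, s16}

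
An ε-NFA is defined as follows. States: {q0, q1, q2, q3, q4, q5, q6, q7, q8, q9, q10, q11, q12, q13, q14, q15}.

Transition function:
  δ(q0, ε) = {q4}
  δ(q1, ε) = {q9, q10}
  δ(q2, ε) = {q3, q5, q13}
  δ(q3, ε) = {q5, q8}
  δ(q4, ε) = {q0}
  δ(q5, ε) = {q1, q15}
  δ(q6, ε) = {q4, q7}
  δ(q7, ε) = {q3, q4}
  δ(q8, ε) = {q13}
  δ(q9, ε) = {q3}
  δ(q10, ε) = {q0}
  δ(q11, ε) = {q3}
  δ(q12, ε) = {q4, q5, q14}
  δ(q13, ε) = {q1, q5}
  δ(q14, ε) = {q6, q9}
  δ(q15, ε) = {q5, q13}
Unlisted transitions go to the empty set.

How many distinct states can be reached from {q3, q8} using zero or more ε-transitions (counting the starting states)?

Start with {q3, q8}.
From q3 via ε: add q5.
From q8 via ε: add q13.
From q5 via ε: add q1, q15.
From q1 via ε: add q9, q10.
From q10 via ε: add q0.
From q0 via ε: add q4.
ε-closure = {q0, q1, q3, q4, q5, q8, q9, q10, q13, q15}, which has 10 states.

10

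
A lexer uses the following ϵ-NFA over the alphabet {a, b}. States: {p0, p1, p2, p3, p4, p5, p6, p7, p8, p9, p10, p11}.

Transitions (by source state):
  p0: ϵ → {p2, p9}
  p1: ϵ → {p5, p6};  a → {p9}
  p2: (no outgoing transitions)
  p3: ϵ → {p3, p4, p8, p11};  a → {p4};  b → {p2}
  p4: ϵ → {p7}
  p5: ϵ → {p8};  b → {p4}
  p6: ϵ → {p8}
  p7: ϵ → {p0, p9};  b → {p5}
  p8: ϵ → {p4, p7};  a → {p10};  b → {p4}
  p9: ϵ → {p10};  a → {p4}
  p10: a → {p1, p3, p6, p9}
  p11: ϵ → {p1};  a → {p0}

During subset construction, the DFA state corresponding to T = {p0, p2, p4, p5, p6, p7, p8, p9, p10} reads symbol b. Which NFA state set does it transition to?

p5 on b → {p4}.
p7 on b → {p5}.
p8 on b → {p4}.
No b-transition from p0, p2, p4, p6, p9, p10.
Union after reading b: {p4, p5}.
Now take the ϵ-closure:
From p4 via ϵ: add p7.
From p5 via ϵ: add p8.
From p7 via ϵ: add p0, p9.
From p0 via ϵ: add p2.
From p9 via ϵ: add p10.
No new states can be added; the closed set is {p0, p2, p4, p5, p7, p8, p9, p10}.

{p0, p2, p4, p5, p7, p8, p9, p10}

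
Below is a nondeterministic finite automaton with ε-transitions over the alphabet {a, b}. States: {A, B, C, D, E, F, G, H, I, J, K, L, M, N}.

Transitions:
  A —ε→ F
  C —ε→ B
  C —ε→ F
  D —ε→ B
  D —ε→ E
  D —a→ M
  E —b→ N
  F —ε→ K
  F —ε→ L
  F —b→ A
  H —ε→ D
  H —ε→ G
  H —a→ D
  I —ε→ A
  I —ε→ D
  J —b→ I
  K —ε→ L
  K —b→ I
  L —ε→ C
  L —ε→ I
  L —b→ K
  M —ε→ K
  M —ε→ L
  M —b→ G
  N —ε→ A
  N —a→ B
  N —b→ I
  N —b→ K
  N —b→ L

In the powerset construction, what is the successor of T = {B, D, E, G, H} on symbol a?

D on a → {M}.
H on a → {D}.
No a-transition from B, E, G.
Union after reading a: {D, M}.
Now take the ε-closure:
From D via ε: add B, E.
From M via ε: add K, L.
From L via ε: add C, I.
From C via ε: add F.
From I via ε: add A.
No new states can be added; the closed set is {A, B, C, D, E, F, I, K, L, M}.

{A, B, C, D, E, F, I, K, L, M}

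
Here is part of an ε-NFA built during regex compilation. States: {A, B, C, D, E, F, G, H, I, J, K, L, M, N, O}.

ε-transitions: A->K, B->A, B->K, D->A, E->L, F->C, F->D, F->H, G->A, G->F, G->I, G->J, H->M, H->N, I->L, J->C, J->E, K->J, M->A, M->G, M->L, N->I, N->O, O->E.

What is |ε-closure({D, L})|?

Start with {D, L}.
From D via ε: add A.
From A via ε: add K.
From K via ε: add J.
From J via ε: add C, E.
ε-closure = {A, C, D, E, J, K, L}, which has 7 states.

7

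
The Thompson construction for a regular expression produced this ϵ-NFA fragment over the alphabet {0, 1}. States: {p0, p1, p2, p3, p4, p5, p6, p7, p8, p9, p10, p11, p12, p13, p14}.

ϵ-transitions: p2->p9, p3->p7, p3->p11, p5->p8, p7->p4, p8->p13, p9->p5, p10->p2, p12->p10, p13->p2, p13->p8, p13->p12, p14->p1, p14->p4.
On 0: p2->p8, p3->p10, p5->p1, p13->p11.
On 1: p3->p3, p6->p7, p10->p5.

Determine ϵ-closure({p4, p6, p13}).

{p2, p4, p5, p6, p8, p9, p10, p12, p13}

Start with {p4, p6, p13}.
From p13 via ϵ: add p2, p8, p12.
From p2 via ϵ: add p9.
From p12 via ϵ: add p10.
From p9 via ϵ: add p5.
No new states can be added; the closed set is {p2, p4, p5, p6, p8, p9, p10, p12, p13}.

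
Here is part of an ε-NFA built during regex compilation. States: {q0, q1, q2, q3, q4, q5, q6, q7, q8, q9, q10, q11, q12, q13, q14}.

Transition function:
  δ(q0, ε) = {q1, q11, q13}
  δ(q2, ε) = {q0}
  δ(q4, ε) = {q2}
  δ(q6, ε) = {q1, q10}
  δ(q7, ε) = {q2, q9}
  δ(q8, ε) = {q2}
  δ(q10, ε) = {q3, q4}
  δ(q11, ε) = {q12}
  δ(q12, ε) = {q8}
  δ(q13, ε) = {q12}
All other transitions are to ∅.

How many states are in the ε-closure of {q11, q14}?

8

Start with {q11, q14}.
From q11 via ε: add q12.
From q12 via ε: add q8.
From q8 via ε: add q2.
From q2 via ε: add q0.
From q0 via ε: add q1, q13.
ε-closure = {q0, q1, q2, q8, q11, q12, q13, q14}, which has 8 states.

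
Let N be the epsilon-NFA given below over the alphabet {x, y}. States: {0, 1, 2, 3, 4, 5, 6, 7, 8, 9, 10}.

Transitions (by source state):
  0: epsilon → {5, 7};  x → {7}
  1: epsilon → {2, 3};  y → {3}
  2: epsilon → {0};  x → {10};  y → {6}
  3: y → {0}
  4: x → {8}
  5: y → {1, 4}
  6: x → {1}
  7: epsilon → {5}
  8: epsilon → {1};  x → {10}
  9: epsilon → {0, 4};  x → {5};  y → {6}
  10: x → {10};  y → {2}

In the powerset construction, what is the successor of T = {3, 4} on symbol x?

{0, 1, 2, 3, 5, 7, 8}

4 on x → {8}.
No x-transition from 3.
Union after reading x: {8}.
Now take the epsilon-closure:
From 8 via epsilon: add 1.
From 1 via epsilon: add 2, 3.
From 2 via epsilon: add 0.
From 0 via epsilon: add 5, 7.
No new states can be added; the closed set is {0, 1, 2, 3, 5, 7, 8}.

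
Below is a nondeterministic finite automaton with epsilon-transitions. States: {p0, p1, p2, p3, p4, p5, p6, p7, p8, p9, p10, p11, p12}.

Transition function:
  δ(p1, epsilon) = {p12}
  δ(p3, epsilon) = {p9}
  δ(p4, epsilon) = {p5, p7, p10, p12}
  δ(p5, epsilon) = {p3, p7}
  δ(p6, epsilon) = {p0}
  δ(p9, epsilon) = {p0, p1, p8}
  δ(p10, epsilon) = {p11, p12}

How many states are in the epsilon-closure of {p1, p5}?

Start with {p1, p5}.
From p1 via epsilon: add p12.
From p5 via epsilon: add p3, p7.
From p3 via epsilon: add p9.
From p9 via epsilon: add p0, p8.
epsilon-closure = {p0, p1, p3, p5, p7, p8, p9, p12}, which has 8 states.

8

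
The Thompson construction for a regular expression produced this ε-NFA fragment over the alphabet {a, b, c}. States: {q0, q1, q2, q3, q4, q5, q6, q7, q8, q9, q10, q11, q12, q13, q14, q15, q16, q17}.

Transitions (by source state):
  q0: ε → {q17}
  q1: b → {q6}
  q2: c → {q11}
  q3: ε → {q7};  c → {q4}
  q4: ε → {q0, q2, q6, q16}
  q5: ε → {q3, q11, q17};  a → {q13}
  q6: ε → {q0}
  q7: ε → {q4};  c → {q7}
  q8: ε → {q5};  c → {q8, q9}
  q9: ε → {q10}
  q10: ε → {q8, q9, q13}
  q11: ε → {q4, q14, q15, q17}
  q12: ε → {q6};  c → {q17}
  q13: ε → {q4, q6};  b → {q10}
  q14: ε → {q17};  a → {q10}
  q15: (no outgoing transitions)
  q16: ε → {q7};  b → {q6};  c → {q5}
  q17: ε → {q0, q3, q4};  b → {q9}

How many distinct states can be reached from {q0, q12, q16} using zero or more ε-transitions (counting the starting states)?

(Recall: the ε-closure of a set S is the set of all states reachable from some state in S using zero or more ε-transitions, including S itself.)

9

Start with {q0, q12, q16}.
From q0 via ε: add q17.
From q12 via ε: add q6.
From q16 via ε: add q7.
From q7 via ε: add q4.
From q17 via ε: add q3.
From q4 via ε: add q2.
ε-closure = {q0, q2, q3, q4, q6, q7, q12, q16, q17}, which has 9 states.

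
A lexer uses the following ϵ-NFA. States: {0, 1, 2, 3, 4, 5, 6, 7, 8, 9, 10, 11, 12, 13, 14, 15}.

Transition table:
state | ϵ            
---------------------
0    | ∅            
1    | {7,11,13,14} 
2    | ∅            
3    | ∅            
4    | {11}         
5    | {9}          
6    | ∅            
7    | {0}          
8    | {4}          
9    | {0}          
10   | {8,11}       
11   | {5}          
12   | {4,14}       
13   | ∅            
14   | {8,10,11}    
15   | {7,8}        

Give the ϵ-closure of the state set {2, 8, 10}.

Start with {2, 8, 10}.
From 8 via ϵ: add 4.
From 10 via ϵ: add 11.
From 11 via ϵ: add 5.
From 5 via ϵ: add 9.
From 9 via ϵ: add 0.
No new states can be added; the closed set is {0, 2, 4, 5, 8, 9, 10, 11}.

{0, 2, 4, 5, 8, 9, 10, 11}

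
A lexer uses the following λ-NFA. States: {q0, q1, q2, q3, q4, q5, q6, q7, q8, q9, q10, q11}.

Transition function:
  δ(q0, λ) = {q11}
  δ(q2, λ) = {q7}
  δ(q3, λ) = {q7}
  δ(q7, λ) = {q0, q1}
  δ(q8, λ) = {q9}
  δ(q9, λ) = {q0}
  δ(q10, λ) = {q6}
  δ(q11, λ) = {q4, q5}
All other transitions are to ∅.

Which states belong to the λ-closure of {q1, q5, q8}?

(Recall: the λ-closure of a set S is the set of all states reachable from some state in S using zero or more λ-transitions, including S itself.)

Start with {q1, q5, q8}.
From q8 via λ: add q9.
From q9 via λ: add q0.
From q0 via λ: add q11.
From q11 via λ: add q4.
No new states can be added; the closed set is {q0, q1, q4, q5, q8, q9, q11}.

{q0, q1, q4, q5, q8, q9, q11}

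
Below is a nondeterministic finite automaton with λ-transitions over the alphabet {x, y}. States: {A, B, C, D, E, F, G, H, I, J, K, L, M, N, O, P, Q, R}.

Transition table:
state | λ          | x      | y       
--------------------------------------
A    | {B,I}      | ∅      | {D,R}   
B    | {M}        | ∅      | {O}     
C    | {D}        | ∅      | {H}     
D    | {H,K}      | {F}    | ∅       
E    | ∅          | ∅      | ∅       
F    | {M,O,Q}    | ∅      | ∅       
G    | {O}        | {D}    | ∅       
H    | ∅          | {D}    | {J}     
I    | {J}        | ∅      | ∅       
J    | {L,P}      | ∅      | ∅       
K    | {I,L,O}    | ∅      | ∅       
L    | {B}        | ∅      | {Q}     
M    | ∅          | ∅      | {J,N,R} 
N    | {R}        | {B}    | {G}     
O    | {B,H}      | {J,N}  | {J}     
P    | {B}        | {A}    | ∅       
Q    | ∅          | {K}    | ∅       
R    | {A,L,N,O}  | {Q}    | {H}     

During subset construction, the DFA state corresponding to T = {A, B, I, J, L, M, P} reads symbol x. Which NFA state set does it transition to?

{A, B, I, J, L, M, P}

P on x → {A}.
No x-transition from A, B, I, J, L, M.
Union after reading x: {A}.
Now take the λ-closure:
From A via λ: add B, I.
From B via λ: add M.
From I via λ: add J.
From J via λ: add L, P.
No new states can be added; the closed set is {A, B, I, J, L, M, P}.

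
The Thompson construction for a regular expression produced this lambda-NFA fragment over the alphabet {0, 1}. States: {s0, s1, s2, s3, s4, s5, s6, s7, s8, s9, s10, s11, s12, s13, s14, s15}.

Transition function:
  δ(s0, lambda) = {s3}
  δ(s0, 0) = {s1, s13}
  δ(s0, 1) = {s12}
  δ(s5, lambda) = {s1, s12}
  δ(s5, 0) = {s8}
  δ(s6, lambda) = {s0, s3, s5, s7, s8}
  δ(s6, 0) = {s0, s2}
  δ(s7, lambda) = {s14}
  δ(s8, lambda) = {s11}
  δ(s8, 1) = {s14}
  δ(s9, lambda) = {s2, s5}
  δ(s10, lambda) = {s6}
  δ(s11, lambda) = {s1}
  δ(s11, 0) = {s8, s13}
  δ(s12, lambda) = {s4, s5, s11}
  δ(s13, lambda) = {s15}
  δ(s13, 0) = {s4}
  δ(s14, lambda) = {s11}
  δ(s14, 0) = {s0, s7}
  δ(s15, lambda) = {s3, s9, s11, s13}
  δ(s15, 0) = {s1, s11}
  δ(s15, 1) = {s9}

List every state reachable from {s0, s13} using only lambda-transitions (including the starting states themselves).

Start with {s0, s13}.
From s0 via lambda: add s3.
From s13 via lambda: add s15.
From s15 via lambda: add s9, s11.
From s9 via lambda: add s2, s5.
From s11 via lambda: add s1.
From s5 via lambda: add s12.
From s12 via lambda: add s4.
No new states can be added; the closed set is {s0, s1, s2, s3, s4, s5, s9, s11, s12, s13, s15}.

{s0, s1, s2, s3, s4, s5, s9, s11, s12, s13, s15}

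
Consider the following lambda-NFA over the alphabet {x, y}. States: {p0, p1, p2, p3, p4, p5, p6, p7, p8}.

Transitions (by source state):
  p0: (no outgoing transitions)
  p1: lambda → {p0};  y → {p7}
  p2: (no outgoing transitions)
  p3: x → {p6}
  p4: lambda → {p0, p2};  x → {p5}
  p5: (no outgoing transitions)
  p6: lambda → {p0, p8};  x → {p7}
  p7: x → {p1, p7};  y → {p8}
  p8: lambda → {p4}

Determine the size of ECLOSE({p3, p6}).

6

Start with {p3, p6}.
From p6 via lambda: add p0, p8.
From p8 via lambda: add p4.
From p4 via lambda: add p2.
lambda-closure = {p0, p2, p3, p4, p6, p8}, which has 6 states.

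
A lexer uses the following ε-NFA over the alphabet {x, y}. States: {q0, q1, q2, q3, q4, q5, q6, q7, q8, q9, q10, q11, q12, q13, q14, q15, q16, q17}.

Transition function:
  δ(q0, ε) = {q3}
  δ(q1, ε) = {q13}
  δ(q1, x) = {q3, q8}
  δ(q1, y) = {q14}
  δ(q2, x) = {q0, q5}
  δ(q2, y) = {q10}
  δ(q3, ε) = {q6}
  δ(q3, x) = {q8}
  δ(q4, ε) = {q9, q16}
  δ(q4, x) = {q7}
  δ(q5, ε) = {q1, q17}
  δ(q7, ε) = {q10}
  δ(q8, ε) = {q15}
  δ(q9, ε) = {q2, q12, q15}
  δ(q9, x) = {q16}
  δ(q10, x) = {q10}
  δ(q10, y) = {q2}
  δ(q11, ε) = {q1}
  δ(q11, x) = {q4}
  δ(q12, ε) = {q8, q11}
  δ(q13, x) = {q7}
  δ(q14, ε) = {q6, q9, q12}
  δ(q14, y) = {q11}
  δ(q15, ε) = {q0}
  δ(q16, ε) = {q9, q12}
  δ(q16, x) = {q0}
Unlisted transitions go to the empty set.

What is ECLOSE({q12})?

Start with {q12}.
From q12 via ε: add q8, q11.
From q8 via ε: add q15.
From q11 via ε: add q1.
From q1 via ε: add q13.
From q15 via ε: add q0.
From q0 via ε: add q3.
From q3 via ε: add q6.
No new states can be added; the closed set is {q0, q1, q3, q6, q8, q11, q12, q13, q15}.

{q0, q1, q3, q6, q8, q11, q12, q13, q15}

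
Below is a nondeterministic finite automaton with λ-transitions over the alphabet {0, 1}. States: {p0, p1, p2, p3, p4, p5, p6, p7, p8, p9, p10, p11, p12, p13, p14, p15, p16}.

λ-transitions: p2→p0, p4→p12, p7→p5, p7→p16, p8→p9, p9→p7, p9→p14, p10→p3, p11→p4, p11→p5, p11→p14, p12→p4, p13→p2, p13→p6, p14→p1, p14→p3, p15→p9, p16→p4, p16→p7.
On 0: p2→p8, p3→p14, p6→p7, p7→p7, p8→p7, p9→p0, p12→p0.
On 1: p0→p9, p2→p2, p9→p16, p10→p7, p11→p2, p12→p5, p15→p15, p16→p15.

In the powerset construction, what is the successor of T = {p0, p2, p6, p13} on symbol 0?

{p1, p3, p4, p5, p7, p8, p9, p12, p14, p16}

p2 on 0 → {p8}.
p6 on 0 → {p7}.
No 0-transition from p0, p13.
Union after reading 0: {p7, p8}.
Now take the λ-closure:
From p7 via λ: add p5, p16.
From p8 via λ: add p9.
From p9 via λ: add p14.
From p16 via λ: add p4.
From p4 via λ: add p12.
From p14 via λ: add p1, p3.
No new states can be added; the closed set is {p1, p3, p4, p5, p7, p8, p9, p12, p14, p16}.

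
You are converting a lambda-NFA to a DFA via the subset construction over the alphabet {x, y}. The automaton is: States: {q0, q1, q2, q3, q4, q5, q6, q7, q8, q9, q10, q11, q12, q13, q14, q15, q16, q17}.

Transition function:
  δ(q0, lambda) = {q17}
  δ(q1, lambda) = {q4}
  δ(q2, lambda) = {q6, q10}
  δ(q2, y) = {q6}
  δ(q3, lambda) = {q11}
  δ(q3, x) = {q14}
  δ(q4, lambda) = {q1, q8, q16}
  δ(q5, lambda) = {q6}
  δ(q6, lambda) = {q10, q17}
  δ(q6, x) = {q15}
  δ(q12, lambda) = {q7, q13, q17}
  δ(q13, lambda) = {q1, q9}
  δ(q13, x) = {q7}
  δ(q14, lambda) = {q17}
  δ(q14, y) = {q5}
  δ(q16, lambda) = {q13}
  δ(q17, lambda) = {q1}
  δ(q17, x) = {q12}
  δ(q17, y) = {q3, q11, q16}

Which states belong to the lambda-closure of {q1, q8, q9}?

{q1, q4, q8, q9, q13, q16}

Start with {q1, q8, q9}.
From q1 via lambda: add q4.
From q4 via lambda: add q16.
From q16 via lambda: add q13.
No new states can be added; the closed set is {q1, q4, q8, q9, q13, q16}.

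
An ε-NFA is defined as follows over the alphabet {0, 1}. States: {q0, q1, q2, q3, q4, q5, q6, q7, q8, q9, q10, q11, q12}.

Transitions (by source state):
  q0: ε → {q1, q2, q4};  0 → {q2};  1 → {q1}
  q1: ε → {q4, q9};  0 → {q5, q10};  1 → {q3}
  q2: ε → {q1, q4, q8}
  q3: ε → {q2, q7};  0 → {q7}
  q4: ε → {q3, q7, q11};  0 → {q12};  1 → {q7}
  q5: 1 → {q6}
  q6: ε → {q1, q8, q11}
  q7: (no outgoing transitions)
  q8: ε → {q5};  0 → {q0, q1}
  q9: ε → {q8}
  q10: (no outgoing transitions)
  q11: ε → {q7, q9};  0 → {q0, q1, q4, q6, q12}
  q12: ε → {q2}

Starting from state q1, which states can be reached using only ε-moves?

Start with {q1}.
From q1 via ε: add q4, q9.
From q4 via ε: add q3, q7, q11.
From q9 via ε: add q8.
From q3 via ε: add q2.
From q8 via ε: add q5.
No new states can be added; the closed set is {q1, q2, q3, q4, q5, q7, q8, q9, q11}.

{q1, q2, q3, q4, q5, q7, q8, q9, q11}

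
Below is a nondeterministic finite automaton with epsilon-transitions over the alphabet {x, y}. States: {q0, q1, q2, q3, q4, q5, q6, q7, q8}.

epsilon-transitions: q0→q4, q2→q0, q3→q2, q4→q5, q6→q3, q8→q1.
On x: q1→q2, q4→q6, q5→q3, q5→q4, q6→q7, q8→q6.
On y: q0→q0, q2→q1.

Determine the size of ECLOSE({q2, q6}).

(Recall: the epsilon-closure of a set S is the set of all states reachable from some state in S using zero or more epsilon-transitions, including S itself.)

Start with {q2, q6}.
From q2 via epsilon: add q0.
From q6 via epsilon: add q3.
From q0 via epsilon: add q4.
From q4 via epsilon: add q5.
epsilon-closure = {q0, q2, q3, q4, q5, q6}, which has 6 states.

6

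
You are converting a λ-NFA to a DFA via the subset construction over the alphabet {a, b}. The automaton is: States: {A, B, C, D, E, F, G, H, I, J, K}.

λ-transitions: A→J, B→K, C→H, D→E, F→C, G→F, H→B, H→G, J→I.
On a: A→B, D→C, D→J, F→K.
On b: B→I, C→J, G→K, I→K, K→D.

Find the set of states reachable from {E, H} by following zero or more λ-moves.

{B, C, E, F, G, H, K}

Start with {E, H}.
From H via λ: add B, G.
From B via λ: add K.
From G via λ: add F.
From F via λ: add C.
No new states can be added; the closed set is {B, C, E, F, G, H, K}.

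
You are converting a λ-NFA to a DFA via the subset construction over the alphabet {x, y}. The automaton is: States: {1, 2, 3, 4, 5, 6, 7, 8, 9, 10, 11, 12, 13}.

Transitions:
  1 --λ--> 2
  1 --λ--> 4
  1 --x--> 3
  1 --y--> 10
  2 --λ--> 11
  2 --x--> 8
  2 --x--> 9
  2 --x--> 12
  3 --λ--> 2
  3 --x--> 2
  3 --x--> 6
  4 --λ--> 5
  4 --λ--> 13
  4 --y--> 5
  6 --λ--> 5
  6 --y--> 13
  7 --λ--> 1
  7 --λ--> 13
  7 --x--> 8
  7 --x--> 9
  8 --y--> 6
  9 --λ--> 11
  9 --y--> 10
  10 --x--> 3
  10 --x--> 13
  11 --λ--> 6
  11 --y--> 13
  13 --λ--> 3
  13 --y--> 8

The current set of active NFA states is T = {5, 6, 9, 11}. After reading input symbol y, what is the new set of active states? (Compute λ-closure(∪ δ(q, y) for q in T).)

{2, 3, 5, 6, 10, 11, 13}

6 on y → {13}.
9 on y → {10}.
11 on y → {13}.
No y-transition from 5.
Union after reading y: {10, 13}.
Now take the λ-closure:
From 13 via λ: add 3.
From 3 via λ: add 2.
From 2 via λ: add 11.
From 11 via λ: add 6.
From 6 via λ: add 5.
No new states can be added; the closed set is {2, 3, 5, 6, 10, 11, 13}.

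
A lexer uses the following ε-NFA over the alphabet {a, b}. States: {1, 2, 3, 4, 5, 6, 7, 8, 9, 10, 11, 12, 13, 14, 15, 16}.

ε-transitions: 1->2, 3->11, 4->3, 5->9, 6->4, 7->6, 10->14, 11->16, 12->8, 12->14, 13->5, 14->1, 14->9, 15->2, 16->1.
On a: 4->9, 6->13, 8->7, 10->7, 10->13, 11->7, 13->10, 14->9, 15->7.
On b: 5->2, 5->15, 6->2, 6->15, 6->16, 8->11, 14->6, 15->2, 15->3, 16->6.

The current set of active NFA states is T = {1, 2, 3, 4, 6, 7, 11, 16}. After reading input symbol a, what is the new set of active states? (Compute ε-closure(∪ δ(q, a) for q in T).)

{1, 2, 3, 4, 5, 6, 7, 9, 11, 13, 16}

4 on a → {9}.
6 on a → {13}.
11 on a → {7}.
No a-transition from 1, 2, 3, 7, 16.
Union after reading a: {7, 9, 13}.
Now take the ε-closure:
From 7 via ε: add 6.
From 13 via ε: add 5.
From 6 via ε: add 4.
From 4 via ε: add 3.
From 3 via ε: add 11.
From 11 via ε: add 16.
From 16 via ε: add 1.
From 1 via ε: add 2.
No new states can be added; the closed set is {1, 2, 3, 4, 5, 6, 7, 9, 11, 13, 16}.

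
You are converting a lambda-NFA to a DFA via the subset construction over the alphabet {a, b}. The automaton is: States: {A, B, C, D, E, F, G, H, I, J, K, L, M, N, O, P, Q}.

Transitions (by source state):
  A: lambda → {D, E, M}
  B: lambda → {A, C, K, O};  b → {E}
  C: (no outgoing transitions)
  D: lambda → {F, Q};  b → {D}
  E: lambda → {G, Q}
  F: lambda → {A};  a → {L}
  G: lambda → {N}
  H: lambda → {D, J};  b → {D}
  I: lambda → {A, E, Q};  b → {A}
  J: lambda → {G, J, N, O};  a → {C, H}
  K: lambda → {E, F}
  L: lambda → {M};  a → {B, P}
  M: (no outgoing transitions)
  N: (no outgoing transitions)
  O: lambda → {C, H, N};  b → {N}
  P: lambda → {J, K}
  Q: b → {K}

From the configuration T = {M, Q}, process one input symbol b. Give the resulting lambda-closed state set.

{A, D, E, F, G, K, M, N, Q}

Q on b → {K}.
No b-transition from M.
Union after reading b: {K}.
Now take the lambda-closure:
From K via lambda: add E, F.
From E via lambda: add G, Q.
From F via lambda: add A.
From A via lambda: add D, M.
From G via lambda: add N.
No new states can be added; the closed set is {A, D, E, F, G, K, M, N, Q}.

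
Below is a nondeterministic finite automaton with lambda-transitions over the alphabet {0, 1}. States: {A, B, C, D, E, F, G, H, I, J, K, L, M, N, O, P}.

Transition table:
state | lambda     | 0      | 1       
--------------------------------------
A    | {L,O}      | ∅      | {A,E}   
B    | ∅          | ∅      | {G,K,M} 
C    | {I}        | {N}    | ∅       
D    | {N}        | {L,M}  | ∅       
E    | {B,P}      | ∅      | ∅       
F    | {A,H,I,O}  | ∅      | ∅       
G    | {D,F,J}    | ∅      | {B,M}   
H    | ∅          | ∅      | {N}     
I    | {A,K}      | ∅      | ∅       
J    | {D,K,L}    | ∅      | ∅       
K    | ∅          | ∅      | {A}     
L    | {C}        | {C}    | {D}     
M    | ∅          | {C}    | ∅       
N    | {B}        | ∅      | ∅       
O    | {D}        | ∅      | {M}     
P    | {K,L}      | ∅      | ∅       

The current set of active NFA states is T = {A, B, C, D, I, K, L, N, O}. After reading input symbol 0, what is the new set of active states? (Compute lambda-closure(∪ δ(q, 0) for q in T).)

{A, B, C, D, I, K, L, M, N, O}

C on 0 → {N}.
D on 0 → {L, M}.
L on 0 → {C}.
No 0-transition from A, B, I, K, N, O.
Union after reading 0: {C, L, M, N}.
Now take the lambda-closure:
From C via lambda: add I.
From N via lambda: add B.
From I via lambda: add A, K.
From A via lambda: add O.
From O via lambda: add D.
No new states can be added; the closed set is {A, B, C, D, I, K, L, M, N, O}.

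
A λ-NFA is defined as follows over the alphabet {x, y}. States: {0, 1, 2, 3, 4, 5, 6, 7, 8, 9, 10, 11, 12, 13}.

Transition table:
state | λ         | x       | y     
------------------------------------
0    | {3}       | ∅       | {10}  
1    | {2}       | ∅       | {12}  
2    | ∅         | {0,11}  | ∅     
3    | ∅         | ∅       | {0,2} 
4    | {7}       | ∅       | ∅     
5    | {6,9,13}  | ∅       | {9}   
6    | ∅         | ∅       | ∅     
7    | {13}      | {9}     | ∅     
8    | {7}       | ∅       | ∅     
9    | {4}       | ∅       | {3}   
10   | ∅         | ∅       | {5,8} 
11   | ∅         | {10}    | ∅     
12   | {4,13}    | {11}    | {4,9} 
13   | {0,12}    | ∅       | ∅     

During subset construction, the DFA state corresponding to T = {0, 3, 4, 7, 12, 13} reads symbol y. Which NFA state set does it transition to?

0 on y → {10}.
3 on y → {0, 2}.
12 on y → {4, 9}.
No y-transition from 4, 7, 13.
Union after reading y: {0, 2, 4, 9, 10}.
Now take the λ-closure:
From 0 via λ: add 3.
From 4 via λ: add 7.
From 7 via λ: add 13.
From 13 via λ: add 12.
No new states can be added; the closed set is {0, 2, 3, 4, 7, 9, 10, 12, 13}.

{0, 2, 3, 4, 7, 9, 10, 12, 13}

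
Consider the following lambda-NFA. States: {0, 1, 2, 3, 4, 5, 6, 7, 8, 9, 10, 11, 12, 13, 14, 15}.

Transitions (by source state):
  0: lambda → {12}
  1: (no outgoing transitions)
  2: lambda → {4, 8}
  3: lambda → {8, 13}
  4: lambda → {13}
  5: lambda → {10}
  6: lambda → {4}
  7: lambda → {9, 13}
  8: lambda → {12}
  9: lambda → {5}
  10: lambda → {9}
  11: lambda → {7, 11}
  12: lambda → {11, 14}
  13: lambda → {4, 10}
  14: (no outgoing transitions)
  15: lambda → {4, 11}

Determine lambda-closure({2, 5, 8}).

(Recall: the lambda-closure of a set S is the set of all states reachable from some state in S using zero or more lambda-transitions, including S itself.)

Start with {2, 5, 8}.
From 2 via lambda: add 4.
From 5 via lambda: add 10.
From 8 via lambda: add 12.
From 4 via lambda: add 13.
From 10 via lambda: add 9.
From 12 via lambda: add 11, 14.
From 11 via lambda: add 7.
No new states can be added; the closed set is {2, 4, 5, 7, 8, 9, 10, 11, 12, 13, 14}.

{2, 4, 5, 7, 8, 9, 10, 11, 12, 13, 14}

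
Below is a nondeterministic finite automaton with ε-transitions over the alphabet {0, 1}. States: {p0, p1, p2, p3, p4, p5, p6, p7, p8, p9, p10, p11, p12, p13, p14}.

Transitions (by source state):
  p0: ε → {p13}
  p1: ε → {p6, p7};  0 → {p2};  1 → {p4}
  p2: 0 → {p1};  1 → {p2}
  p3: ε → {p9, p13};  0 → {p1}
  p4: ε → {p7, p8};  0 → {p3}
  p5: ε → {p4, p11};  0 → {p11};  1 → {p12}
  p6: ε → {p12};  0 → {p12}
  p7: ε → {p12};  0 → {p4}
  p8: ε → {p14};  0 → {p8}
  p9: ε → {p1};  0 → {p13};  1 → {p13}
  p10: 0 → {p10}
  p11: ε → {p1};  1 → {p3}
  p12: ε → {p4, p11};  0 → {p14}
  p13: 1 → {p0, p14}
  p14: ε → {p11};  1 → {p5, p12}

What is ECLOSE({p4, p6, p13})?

Start with {p4, p6, p13}.
From p4 via ε: add p7, p8.
From p6 via ε: add p12.
From p8 via ε: add p14.
From p12 via ε: add p11.
From p11 via ε: add p1.
No new states can be added; the closed set is {p1, p4, p6, p7, p8, p11, p12, p13, p14}.

{p1, p4, p6, p7, p8, p11, p12, p13, p14}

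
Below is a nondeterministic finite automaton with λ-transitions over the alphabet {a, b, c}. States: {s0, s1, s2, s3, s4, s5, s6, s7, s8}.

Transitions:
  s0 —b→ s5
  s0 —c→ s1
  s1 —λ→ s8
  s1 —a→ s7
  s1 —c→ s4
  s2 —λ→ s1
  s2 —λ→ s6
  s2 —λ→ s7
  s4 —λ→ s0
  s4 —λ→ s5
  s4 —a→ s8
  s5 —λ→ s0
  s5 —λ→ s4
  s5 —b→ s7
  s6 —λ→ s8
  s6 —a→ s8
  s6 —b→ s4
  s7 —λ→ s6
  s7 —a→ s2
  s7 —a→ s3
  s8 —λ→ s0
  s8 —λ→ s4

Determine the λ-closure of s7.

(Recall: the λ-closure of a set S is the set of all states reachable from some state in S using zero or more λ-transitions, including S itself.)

Start with {s7}.
From s7 via λ: add s6.
From s6 via λ: add s8.
From s8 via λ: add s0, s4.
From s4 via λ: add s5.
No new states can be added; the closed set is {s0, s4, s5, s6, s7, s8}.

{s0, s4, s5, s6, s7, s8}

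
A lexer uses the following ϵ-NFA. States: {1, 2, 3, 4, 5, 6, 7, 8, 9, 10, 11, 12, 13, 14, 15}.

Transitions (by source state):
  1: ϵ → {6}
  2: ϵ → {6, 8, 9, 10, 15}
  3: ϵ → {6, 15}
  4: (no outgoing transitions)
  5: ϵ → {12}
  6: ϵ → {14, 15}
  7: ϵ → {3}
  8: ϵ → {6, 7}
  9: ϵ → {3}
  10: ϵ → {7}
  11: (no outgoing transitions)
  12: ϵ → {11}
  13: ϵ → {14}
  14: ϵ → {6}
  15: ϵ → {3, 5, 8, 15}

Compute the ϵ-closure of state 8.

{3, 5, 6, 7, 8, 11, 12, 14, 15}

Start with {8}.
From 8 via ϵ: add 6, 7.
From 6 via ϵ: add 14, 15.
From 7 via ϵ: add 3.
From 15 via ϵ: add 5.
From 5 via ϵ: add 12.
From 12 via ϵ: add 11.
No new states can be added; the closed set is {3, 5, 6, 7, 8, 11, 12, 14, 15}.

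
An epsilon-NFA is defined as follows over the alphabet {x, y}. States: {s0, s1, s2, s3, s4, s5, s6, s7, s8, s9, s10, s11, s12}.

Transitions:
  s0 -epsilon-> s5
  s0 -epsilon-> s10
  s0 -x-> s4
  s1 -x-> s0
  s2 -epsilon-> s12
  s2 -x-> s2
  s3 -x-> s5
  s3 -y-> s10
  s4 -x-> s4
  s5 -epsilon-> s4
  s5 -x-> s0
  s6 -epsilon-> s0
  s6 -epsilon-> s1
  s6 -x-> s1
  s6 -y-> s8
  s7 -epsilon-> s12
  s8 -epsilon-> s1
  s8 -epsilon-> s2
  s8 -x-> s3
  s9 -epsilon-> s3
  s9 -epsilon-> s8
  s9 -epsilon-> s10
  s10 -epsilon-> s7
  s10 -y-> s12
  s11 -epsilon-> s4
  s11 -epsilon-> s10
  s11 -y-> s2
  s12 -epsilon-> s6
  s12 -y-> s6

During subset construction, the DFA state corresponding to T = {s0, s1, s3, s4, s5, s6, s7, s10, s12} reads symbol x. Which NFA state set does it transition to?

s0 on x → {s4}.
s1 on x → {s0}.
s3 on x → {s5}.
s4 on x → {s4}.
s5 on x → {s0}.
s6 on x → {s1}.
No x-transition from s7, s10, s12.
Union after reading x: {s0, s1, s4, s5}.
Now take the epsilon-closure:
From s0 via epsilon: add s10.
From s10 via epsilon: add s7.
From s7 via epsilon: add s12.
From s12 via epsilon: add s6.
No new states can be added; the closed set is {s0, s1, s4, s5, s6, s7, s10, s12}.

{s0, s1, s4, s5, s6, s7, s10, s12}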